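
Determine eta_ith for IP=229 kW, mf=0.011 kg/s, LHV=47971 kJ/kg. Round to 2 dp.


eta_ith = (IP / (mf * LHV)) * 100
Denominator = 0.011 * 47971 = 527.6810 kW
eta_ith = (229 / 527.6810) * 100 = 43.40%


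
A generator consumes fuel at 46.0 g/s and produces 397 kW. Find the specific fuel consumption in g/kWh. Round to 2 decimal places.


SFC = (mf / BP) * 3600
Rate = 46.0 / 397 = 0.115869 g/(s*kW)
SFC = 0.115869 * 3600 = 417.13 g/kWh


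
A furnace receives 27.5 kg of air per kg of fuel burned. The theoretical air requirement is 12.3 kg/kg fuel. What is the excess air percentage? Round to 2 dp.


Excess air = actual - stoichiometric = 27.5 - 12.3 = 15.20 kg/kg fuel
Excess air % = (excess / stoich) * 100 = (15.20 / 12.3) * 100 = 123.58%


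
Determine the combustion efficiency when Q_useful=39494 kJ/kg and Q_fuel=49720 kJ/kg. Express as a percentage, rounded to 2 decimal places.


Efficiency = (Q_useful / Q_fuel) * 100
Efficiency = (39494 / 49720) * 100
Efficiency = 0.7943 * 100 = 79.43%


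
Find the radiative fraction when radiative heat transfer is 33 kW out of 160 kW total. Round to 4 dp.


f_rad = Q_rad / Q_total
f_rad = 33 / 160 = 0.2063


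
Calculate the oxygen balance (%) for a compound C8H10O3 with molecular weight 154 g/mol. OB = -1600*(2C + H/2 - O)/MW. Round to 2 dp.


OB = -1600 * (2C + H/2 - O) / MW
Inner = 2*8 + 10/2 - 3 = 18.00
OB = -1600 * 18.00 / 154 = -187.01%


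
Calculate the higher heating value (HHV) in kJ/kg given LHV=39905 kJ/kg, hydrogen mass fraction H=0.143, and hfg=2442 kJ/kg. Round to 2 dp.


HHV = LHV + hfg * 9 * H
Water addition = 2442 * 9 * 0.143 = 3142.854 kJ/kg
HHV = 39905 + 3142.854 = 43047.85 kJ/kg


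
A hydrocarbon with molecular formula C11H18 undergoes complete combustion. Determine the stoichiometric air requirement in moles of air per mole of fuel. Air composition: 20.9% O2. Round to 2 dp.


Balanced combustion: C11H18 + 15.5 O2 -> 11 CO2 + 9 H2O
O2 needed = C + H/4 = 11 + 18/4 = 15.50 moles
Air moles = O2 / 0.209 = 15.50 / 0.209 = 74.16 moles air


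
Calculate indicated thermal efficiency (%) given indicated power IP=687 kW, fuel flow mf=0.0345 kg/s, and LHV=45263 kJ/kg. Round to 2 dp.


eta_ith = (IP / (mf * LHV)) * 100
Denominator = 0.0345 * 45263 = 1561.5735 kW
eta_ith = (687 / 1561.5735) * 100 = 43.99%


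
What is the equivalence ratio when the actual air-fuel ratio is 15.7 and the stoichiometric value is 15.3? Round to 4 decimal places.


phi = AFR_stoich / AFR_actual
phi = 15.3 / 15.7 = 0.9745


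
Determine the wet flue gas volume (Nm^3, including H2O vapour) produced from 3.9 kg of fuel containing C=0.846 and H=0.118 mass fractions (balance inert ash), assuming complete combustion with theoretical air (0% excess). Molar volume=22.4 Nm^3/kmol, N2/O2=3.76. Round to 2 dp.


Per kg fuel: CO2 = (C/12 kmol)*22.4 = (0.846/12)*22.4 = 1.57920 Nm^3
Per kg fuel: H2O = (H/2 kmol)*22.4 = (0.118/2)*22.4 = 1.32160 Nm^3
O2 needed per kg fuel = C/12 + H/4 = 0.846/12 + 0.118/4 = 0.10000000 kmol
Per kg fuel: N2 = O2*3.76*22.4 = 0.10000000*3.76*22.4 = 8.42240 Nm^3
Total per kg = 1.57920 + 1.32160 + 8.42240 = 11.32320 Nm^3
Total = 11.32320 * 3.9 = 44.16 Nm^3


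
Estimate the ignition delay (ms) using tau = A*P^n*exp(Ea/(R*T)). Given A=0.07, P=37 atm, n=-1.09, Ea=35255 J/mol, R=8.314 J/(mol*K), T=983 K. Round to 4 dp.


tau = A * P^n * exp(Ea/(R*T))
P^n = 37^(-1.09) = 0.01952811
Ea/(R*T) = 35255/(8.314*983) = 4.313772
exp(Ea/(R*T)) = 74.721804
tau = 0.07 * 0.01952811 * 74.721804 = 0.1021 ms


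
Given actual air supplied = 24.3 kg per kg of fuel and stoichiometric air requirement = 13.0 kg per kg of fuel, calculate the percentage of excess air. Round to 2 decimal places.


Excess air = actual - stoichiometric = 24.3 - 13.0 = 11.30 kg/kg fuel
Excess air % = (excess / stoich) * 100 = (11.30 / 13.0) * 100 = 86.92%


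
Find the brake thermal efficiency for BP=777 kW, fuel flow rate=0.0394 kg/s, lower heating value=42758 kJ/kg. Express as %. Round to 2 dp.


eta_BTE = (BP / (mf * LHV)) * 100
Denominator = 0.0394 * 42758 = 1684.6652 kW
eta_BTE = (777 / 1684.6652) * 100 = 46.12%


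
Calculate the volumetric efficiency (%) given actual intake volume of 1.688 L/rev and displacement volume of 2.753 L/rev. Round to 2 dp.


eta_v = (V_actual / V_disp) * 100
Ratio = 1.688 / 2.753 = 0.6131
eta_v = 0.6131 * 100 = 61.31%


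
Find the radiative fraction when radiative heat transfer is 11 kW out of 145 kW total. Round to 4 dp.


f_rad = Q_rad / Q_total
f_rad = 11 / 145 = 0.0759


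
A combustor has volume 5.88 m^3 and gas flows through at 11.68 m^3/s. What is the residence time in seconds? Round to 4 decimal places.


tau = V / Q_flow
tau = 5.88 / 11.68 = 0.5034 s


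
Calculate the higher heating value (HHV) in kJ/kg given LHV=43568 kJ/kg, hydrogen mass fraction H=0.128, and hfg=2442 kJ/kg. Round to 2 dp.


HHV = LHV + hfg * 9 * H
Water addition = 2442 * 9 * 0.128 = 2813.184 kJ/kg
HHV = 43568 + 2813.184 = 46381.18 kJ/kg


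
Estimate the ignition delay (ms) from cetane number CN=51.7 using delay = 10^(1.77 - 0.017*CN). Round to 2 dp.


delay = 10^(1.77 - 0.017*CN)
Exponent = 1.77 - 0.017*51.7 = 0.8911
delay = 10^0.8911 = 7.78 ms


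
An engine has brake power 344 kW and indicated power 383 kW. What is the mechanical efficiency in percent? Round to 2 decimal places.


eta_mech = (BP / IP) * 100
Ratio = 344 / 383 = 0.8982
eta_mech = 0.8982 * 100 = 89.82%


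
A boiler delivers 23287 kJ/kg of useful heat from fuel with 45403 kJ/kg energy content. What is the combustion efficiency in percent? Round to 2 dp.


Efficiency = (Q_useful / Q_fuel) * 100
Efficiency = (23287 / 45403) * 100
Efficiency = 0.5129 * 100 = 51.29%


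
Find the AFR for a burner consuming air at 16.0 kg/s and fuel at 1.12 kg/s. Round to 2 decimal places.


AFR = m_air / m_fuel
AFR = 16.0 / 1.12 = 14.29


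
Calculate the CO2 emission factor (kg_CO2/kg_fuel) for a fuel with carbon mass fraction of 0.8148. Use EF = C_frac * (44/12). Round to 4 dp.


EF = C_frac * (M_CO2 / M_C)
EF = 0.8148 * (44/12)
EF = 0.8148 * 3.666667 = 2.9876 kg_CO2/kg_fuel


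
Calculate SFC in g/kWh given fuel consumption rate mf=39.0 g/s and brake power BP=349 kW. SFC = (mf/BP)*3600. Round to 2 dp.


SFC = (mf / BP) * 3600
Rate = 39.0 / 349 = 0.111748 g/(s*kW)
SFC = 0.111748 * 3600 = 402.29 g/kWh


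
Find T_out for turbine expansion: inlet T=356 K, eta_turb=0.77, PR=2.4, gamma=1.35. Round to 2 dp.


T_out = T_in * (1 - eta * (1 - PR^(-(gamma-1)/gamma)))
Exponent = -(1.35-1)/1.35 = -0.25925926
PR^exp = 2.4^(-0.25925926) = 0.79694200
Factor = 1 - 0.77*(1 - 0.79694200) = 0.84364534
T_out = 356 * 0.84364534 = 300.34 K


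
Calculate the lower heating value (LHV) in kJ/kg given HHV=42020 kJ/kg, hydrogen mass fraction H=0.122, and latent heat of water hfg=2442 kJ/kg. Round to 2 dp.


LHV = HHV - hfg * 9 * H
Water correction = 2442 * 9 * 0.122 = 2681.316 kJ/kg
LHV = 42020 - 2681.316 = 39338.68 kJ/kg


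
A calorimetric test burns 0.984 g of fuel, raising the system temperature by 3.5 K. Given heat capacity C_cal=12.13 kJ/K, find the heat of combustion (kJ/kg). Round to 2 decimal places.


Hc = C_cal * delta_T / m_fuel
Q_released = 12.13 * 3.5 = 42.4550 kJ
m_fuel = 0.984 g = 0.984/1000 kg = 0.000984 kg
Hc = 42.4550 / 0.000984 = 43145.33 kJ/kg


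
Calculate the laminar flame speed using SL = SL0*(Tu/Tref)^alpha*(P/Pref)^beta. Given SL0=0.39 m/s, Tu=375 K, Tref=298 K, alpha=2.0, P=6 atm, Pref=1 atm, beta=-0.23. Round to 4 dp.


SL = SL0 * (Tu/Tref)^alpha * (P/Pref)^beta
T ratio = 375/298 = 1.25838926
(T ratio)^alpha = 1.25838926^2.0 = 1.583544
(P/Pref)^beta = 6^(-0.23) = 0.662255
SL = 0.39 * 1.583544 * 0.662255 = 0.4090 m/s


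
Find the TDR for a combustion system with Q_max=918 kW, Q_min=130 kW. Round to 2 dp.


TDR = Q_max / Q_min
TDR = 918 / 130 = 7.06


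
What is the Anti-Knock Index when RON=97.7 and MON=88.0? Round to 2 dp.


AKI = (RON + MON) / 2
AKI = (97.7 + 88.0) / 2
AKI = 185.7 / 2 = 92.85


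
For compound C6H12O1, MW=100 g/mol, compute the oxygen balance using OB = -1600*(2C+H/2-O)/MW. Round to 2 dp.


OB = -1600 * (2C + H/2 - O) / MW
Inner = 2*6 + 12/2 - 1 = 17.00
OB = -1600 * 17.00 / 100 = -272.00%


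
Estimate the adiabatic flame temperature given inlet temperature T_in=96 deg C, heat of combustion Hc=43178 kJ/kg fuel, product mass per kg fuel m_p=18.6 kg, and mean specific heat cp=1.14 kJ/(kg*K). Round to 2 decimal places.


T_ad = T_in + Hc / (m_p * cp)
Denominator = 18.6 * 1.14 = 21.2040
Temperature rise = 43178 / 21.2040 = 2036.31 K
T_ad = 96 + 2036.31 = 2132.31 deg C


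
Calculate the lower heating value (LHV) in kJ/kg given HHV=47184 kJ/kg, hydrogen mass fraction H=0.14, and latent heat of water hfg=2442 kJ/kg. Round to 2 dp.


LHV = HHV - hfg * 9 * H
Water correction = 2442 * 9 * 0.14 = 3076.920 kJ/kg
LHV = 47184 - 3076.920 = 44107.08 kJ/kg


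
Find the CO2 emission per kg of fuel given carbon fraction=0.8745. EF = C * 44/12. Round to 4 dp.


EF = C_frac * (M_CO2 / M_C)
EF = 0.8745 * (44/12)
EF = 0.8745 * 3.666667 = 3.2065 kg_CO2/kg_fuel


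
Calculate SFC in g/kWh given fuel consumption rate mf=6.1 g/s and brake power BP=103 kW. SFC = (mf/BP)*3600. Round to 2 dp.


SFC = (mf / BP) * 3600
Rate = 6.1 / 103 = 0.059223 g/(s*kW)
SFC = 0.059223 * 3600 = 213.20 g/kWh


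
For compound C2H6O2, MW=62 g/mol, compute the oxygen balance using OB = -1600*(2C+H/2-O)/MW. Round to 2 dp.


OB = -1600 * (2C + H/2 - O) / MW
Inner = 2*2 + 6/2 - 2 = 5.00
OB = -1600 * 5.00 / 62 = -129.03%


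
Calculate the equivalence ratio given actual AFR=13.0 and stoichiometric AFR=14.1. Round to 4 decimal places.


phi = AFR_stoich / AFR_actual
phi = 14.1 / 13.0 = 1.0846


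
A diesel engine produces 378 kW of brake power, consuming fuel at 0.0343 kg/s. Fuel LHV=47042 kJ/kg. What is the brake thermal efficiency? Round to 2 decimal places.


eta_BTE = (BP / (mf * LHV)) * 100
Denominator = 0.0343 * 47042 = 1613.5406 kW
eta_BTE = (378 / 1613.5406) * 100 = 23.43%


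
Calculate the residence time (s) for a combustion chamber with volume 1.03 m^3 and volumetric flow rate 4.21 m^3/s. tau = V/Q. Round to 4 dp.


tau = V / Q_flow
tau = 1.03 / 4.21 = 0.2447 s


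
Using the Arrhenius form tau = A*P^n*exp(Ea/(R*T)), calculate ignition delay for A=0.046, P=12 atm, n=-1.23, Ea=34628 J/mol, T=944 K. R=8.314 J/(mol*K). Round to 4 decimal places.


tau = A * P^n * exp(Ea/(R*T))
P^n = 12^(-1.23) = 0.04705514
Ea/(R*T) = 34628/(8.314*944) = 4.412100
exp(Ea/(R*T)) = 82.442450
tau = 0.046 * 0.04705514 * 82.442450 = 0.1784 ms


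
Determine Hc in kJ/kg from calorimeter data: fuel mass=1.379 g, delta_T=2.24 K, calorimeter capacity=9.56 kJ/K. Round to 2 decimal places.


Hc = C_cal * delta_T / m_fuel
Q_released = 9.56 * 2.24 = 21.4144 kJ
m_fuel = 1.379 g = 1.379/1000 kg = 0.001379 kg
Hc = 21.4144 / 0.001379 = 15528.93 kJ/kg


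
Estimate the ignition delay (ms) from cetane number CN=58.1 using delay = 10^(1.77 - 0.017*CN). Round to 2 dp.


delay = 10^(1.77 - 0.017*CN)
Exponent = 1.77 - 0.017*58.1 = 0.7823
delay = 10^0.7823 = 6.06 ms


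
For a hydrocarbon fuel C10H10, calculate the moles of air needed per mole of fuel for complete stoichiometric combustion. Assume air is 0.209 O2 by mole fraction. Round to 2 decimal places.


Balanced combustion: C10H10 + 12.5 O2 -> 10 CO2 + 5 H2O
O2 needed = C + H/4 = 10 + 10/4 = 12.50 moles
Air moles = O2 / 0.209 = 12.50 / 0.209 = 59.81 moles air


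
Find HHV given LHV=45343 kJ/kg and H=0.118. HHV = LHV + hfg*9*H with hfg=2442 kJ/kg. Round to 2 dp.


HHV = LHV + hfg * 9 * H
Water addition = 2442 * 9 * 0.118 = 2593.404 kJ/kg
HHV = 45343 + 2593.404 = 47936.40 kJ/kg


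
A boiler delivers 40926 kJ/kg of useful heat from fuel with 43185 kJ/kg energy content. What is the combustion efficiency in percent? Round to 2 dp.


Efficiency = (Q_useful / Q_fuel) * 100
Efficiency = (40926 / 43185) * 100
Efficiency = 0.9477 * 100 = 94.77%


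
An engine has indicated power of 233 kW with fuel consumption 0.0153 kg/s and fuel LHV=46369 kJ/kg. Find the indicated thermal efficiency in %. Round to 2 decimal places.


eta_ith = (IP / (mf * LHV)) * 100
Denominator = 0.0153 * 46369 = 709.4457 kW
eta_ith = (233 / 709.4457) * 100 = 32.84%


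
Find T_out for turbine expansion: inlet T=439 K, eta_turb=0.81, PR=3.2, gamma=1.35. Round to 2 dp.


T_out = T_in * (1 - eta * (1 - PR^(-(gamma-1)/gamma)))
Exponent = -(1.35-1)/1.35 = -0.25925926
PR^exp = 3.2^(-0.25925926) = 0.73966521
Factor = 1 - 0.81*(1 - 0.73966521) = 0.78912882
T_out = 439 * 0.78912882 = 346.43 K


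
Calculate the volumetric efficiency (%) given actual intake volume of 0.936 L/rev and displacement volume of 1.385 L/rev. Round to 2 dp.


eta_v = (V_actual / V_disp) * 100
Ratio = 0.936 / 1.385 = 0.6758
eta_v = 0.6758 * 100 = 67.58%


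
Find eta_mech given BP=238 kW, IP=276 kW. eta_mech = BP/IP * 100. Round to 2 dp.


eta_mech = (BP / IP) * 100
Ratio = 238 / 276 = 0.8623
eta_mech = 0.8623 * 100 = 86.23%


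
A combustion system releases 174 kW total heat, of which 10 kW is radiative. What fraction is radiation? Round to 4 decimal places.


f_rad = Q_rad / Q_total
f_rad = 10 / 174 = 0.0575


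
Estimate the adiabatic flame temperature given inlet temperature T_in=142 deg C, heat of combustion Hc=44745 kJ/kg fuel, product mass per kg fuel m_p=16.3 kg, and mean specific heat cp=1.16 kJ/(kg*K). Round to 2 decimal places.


T_ad = T_in + Hc / (m_p * cp)
Denominator = 16.3 * 1.16 = 18.9080
Temperature rise = 44745 / 18.9080 = 2366.46 K
T_ad = 142 + 2366.46 = 2508.46 deg C


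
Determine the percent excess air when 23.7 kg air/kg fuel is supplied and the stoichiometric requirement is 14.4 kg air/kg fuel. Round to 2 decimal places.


Excess air = actual - stoichiometric = 23.7 - 14.4 = 9.30 kg/kg fuel
Excess air % = (excess / stoich) * 100 = (9.30 / 14.4) * 100 = 64.58%


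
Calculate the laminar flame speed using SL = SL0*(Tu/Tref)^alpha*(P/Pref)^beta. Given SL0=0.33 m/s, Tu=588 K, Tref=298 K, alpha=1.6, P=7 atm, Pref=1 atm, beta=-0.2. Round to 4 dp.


SL = SL0 * (Tu/Tref)^alpha * (P/Pref)^beta
T ratio = 588/298 = 1.97315436
(T ratio)^alpha = 1.97315436^1.6 = 2.966591
(P/Pref)^beta = 7^(-0.2) = 0.677611
SL = 0.33 * 2.966591 * 0.677611 = 0.6634 m/s


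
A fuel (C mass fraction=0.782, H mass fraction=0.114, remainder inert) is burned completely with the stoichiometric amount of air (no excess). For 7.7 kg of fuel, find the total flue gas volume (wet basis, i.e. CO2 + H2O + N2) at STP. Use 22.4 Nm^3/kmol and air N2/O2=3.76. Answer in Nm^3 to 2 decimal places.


Per kg fuel: CO2 = (C/12 kmol)*22.4 = (0.782/12)*22.4 = 1.45973 Nm^3
Per kg fuel: H2O = (H/2 kmol)*22.4 = (0.114/2)*22.4 = 1.27680 Nm^3
O2 needed per kg fuel = C/12 + H/4 = 0.782/12 + 0.114/4 = 0.09366667 kmol
Per kg fuel: N2 = O2*3.76*22.4 = 0.09366667*3.76*22.4 = 7.88898 Nm^3
Total per kg = 1.45973 + 1.27680 + 7.88898 = 10.62551 Nm^3
Total = 10.62551 * 7.7 = 81.82 Nm^3


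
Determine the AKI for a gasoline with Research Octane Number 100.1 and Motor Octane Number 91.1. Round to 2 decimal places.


AKI = (RON + MON) / 2
AKI = (100.1 + 91.1) / 2
AKI = 191.2 / 2 = 95.60


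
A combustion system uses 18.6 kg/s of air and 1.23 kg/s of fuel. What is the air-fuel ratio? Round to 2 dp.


AFR = m_air / m_fuel
AFR = 18.6 / 1.23 = 15.12


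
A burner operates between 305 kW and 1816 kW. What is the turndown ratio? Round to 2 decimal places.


TDR = Q_max / Q_min
TDR = 1816 / 305 = 5.95


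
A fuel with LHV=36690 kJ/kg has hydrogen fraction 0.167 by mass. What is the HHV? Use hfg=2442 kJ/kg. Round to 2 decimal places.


HHV = LHV + hfg * 9 * H
Water addition = 2442 * 9 * 0.167 = 3670.326 kJ/kg
HHV = 36690 + 3670.326 = 40360.33 kJ/kg


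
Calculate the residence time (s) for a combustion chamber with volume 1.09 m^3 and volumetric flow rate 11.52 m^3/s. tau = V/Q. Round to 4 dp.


tau = V / Q_flow
tau = 1.09 / 11.52 = 0.0946 s


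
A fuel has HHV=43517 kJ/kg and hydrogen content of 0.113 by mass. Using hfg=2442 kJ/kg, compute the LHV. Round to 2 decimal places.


LHV = HHV - hfg * 9 * H
Water correction = 2442 * 9 * 0.113 = 2483.514 kJ/kg
LHV = 43517 - 2483.514 = 41033.49 kJ/kg


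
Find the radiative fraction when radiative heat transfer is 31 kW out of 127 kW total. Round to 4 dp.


f_rad = Q_rad / Q_total
f_rad = 31 / 127 = 0.2441


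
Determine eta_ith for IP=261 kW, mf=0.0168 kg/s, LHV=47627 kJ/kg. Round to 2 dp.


eta_ith = (IP / (mf * LHV)) * 100
Denominator = 0.0168 * 47627 = 800.1336 kW
eta_ith = (261 / 800.1336) * 100 = 32.62%


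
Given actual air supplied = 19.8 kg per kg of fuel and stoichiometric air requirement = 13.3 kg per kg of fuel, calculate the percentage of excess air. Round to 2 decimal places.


Excess air = actual - stoichiometric = 19.8 - 13.3 = 6.50 kg/kg fuel
Excess air % = (excess / stoich) * 100 = (6.50 / 13.3) * 100 = 48.87%


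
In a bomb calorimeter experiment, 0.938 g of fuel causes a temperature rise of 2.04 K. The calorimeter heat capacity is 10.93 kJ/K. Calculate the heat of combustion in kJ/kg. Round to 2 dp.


Hc = C_cal * delta_T / m_fuel
Q_released = 10.93 * 2.04 = 22.2972 kJ
m_fuel = 0.938 g = 0.938/1000 kg = 0.000938 kg
Hc = 22.2972 / 0.000938 = 23771.00 kJ/kg


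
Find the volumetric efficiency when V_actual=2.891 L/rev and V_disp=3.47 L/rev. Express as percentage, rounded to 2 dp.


eta_v = (V_actual / V_disp) * 100
Ratio = 2.891 / 3.47 = 0.8331
eta_v = 0.8331 * 100 = 83.31%


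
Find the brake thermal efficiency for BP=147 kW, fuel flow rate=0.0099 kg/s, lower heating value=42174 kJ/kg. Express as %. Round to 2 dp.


eta_BTE = (BP / (mf * LHV)) * 100
Denominator = 0.0099 * 42174 = 417.5226 kW
eta_BTE = (147 / 417.5226) * 100 = 35.21%


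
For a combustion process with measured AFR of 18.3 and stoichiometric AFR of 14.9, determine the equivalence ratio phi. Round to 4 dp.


phi = AFR_stoich / AFR_actual
phi = 14.9 / 18.3 = 0.8142


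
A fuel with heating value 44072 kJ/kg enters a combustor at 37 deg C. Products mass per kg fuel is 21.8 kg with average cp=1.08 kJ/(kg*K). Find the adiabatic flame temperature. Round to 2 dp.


T_ad = T_in + Hc / (m_p * cp)
Denominator = 21.8 * 1.08 = 23.5440
Temperature rise = 44072 / 23.5440 = 1871.90 K
T_ad = 37 + 1871.90 = 1908.90 deg C


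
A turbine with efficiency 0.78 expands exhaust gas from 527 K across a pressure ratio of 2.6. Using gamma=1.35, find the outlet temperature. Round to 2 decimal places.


T_out = T_in * (1 - eta * (1 - PR^(-(gamma-1)/gamma)))
Exponent = -(1.35-1)/1.35 = -0.25925926
PR^exp = 2.6^(-0.25925926) = 0.78057442
Factor = 1 - 0.78*(1 - 0.78057442) = 0.82884805
T_out = 527 * 0.82884805 = 436.80 K


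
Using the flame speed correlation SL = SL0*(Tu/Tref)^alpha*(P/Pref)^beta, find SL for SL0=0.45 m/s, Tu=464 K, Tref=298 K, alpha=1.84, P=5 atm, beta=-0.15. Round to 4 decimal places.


SL = SL0 * (Tu/Tref)^alpha * (P/Pref)^beta
T ratio = 464/298 = 1.55704698
(T ratio)^alpha = 1.55704698^1.84 = 2.258578
(P/Pref)^beta = 5^(-0.15) = 0.785515
SL = 0.45 * 2.258578 * 0.785515 = 0.7984 m/s


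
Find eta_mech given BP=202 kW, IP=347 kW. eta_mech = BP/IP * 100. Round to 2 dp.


eta_mech = (BP / IP) * 100
Ratio = 202 / 347 = 0.5821
eta_mech = 0.5821 * 100 = 58.21%


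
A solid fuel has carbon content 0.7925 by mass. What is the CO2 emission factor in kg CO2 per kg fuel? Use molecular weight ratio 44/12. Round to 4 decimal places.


EF = C_frac * (M_CO2 / M_C)
EF = 0.7925 * (44/12)
EF = 0.7925 * 3.666667 = 2.9058 kg_CO2/kg_fuel


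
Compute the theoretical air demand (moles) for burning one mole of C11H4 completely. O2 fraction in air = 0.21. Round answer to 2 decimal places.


Balanced combustion: C11H4 + 12 O2 -> 11 CO2 + 2 H2O
O2 needed = C + H/4 = 11 + 4/4 = 12.00 moles
Air moles = O2 / 0.21 = 12.00 / 0.21 = 57.14 moles air


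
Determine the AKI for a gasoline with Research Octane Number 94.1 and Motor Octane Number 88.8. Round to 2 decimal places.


AKI = (RON + MON) / 2
AKI = (94.1 + 88.8) / 2
AKI = 182.9 / 2 = 91.45


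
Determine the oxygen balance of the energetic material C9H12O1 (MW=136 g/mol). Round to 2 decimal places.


OB = -1600 * (2C + H/2 - O) / MW
Inner = 2*9 + 12/2 - 1 = 23.00
OB = -1600 * 23.00 / 136 = -270.59%


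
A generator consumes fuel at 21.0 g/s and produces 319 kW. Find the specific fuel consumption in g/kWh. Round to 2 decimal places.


SFC = (mf / BP) * 3600
Rate = 21.0 / 319 = 0.065831 g/(s*kW)
SFC = 0.065831 * 3600 = 236.99 g/kWh


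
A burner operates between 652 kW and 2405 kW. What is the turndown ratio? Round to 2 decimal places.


TDR = Q_max / Q_min
TDR = 2405 / 652 = 3.69


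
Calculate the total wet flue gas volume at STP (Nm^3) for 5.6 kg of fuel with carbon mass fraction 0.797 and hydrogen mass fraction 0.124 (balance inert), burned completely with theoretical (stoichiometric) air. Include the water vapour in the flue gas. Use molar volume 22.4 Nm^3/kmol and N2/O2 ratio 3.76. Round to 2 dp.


Per kg fuel: CO2 = (C/12 kmol)*22.4 = (0.797/12)*22.4 = 1.48773 Nm^3
Per kg fuel: H2O = (H/2 kmol)*22.4 = (0.124/2)*22.4 = 1.38880 Nm^3
O2 needed per kg fuel = C/12 + H/4 = 0.797/12 + 0.124/4 = 0.09741667 kmol
Per kg fuel: N2 = O2*3.76*22.4 = 0.09741667*3.76*22.4 = 8.20482 Nm^3
Total per kg = 1.48773 + 1.38880 + 8.20482 = 11.08135 Nm^3
Total = 11.08135 * 5.6 = 62.06 Nm^3


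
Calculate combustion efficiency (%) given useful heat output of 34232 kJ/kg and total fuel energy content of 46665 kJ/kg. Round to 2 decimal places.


Efficiency = (Q_useful / Q_fuel) * 100
Efficiency = (34232 / 46665) * 100
Efficiency = 0.7336 * 100 = 73.36%


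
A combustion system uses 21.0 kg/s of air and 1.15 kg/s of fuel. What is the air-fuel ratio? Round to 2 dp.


AFR = m_air / m_fuel
AFR = 21.0 / 1.15 = 18.26


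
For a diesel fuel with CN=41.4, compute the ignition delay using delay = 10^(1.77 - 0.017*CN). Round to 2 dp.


delay = 10^(1.77 - 0.017*CN)
Exponent = 1.77 - 0.017*41.4 = 1.0662
delay = 10^1.0662 = 11.65 ms


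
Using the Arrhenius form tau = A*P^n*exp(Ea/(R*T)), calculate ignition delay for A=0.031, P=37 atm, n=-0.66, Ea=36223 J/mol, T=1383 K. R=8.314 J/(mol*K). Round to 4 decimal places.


tau = A * P^n * exp(Ea/(R*T))
P^n = 37^(-0.66) = 0.09225435
Ea/(R*T) = 36223/(8.314*1383) = 3.150302
exp(Ea/(R*T)) = 23.343118
tau = 0.031 * 0.09225435 * 23.343118 = 0.0668 ms


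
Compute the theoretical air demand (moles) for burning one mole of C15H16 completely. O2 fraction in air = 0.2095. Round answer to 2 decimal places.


Balanced combustion: C15H16 + 19 O2 -> 15 CO2 + 8 H2O
O2 needed = C + H/4 = 15 + 16/4 = 19.00 moles
Air moles = O2 / 0.2095 = 19.00 / 0.2095 = 90.69 moles air


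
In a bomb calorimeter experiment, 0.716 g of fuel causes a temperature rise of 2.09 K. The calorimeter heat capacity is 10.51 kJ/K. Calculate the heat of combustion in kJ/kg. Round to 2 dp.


Hc = C_cal * delta_T / m_fuel
Q_released = 10.51 * 2.09 = 21.9659 kJ
m_fuel = 0.716 g = 0.716/1000 kg = 0.000716 kg
Hc = 21.9659 / 0.000716 = 30678.63 kJ/kg


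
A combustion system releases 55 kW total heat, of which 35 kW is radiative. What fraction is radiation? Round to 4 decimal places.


f_rad = Q_rad / Q_total
f_rad = 35 / 55 = 0.6364


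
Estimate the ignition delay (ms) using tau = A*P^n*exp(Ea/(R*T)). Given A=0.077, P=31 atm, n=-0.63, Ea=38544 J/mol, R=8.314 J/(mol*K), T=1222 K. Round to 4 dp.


tau = A * P^n * exp(Ea/(R*T))
P^n = 31^(-0.63) = 0.11493231
Ea/(R*T) = 38544/(8.314*1222) = 3.793810
exp(Ea/(R*T)) = 44.425331
tau = 0.077 * 0.11493231 * 44.425331 = 0.3932 ms


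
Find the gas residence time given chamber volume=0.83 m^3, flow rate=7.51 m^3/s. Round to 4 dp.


tau = V / Q_flow
tau = 0.83 / 7.51 = 0.1105 s


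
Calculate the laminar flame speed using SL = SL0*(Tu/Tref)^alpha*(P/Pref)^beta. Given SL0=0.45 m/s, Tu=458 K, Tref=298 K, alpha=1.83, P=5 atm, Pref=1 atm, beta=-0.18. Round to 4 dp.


SL = SL0 * (Tu/Tref)^alpha * (P/Pref)^beta
T ratio = 458/298 = 1.53691275
(T ratio)^alpha = 1.53691275^1.83 = 2.195675
(P/Pref)^beta = 5^(-0.18) = 0.748489
SL = 0.45 * 2.195675 * 0.748489 = 0.7395 m/s


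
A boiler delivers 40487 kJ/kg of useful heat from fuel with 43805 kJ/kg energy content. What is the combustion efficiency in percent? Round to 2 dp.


Efficiency = (Q_useful / Q_fuel) * 100
Efficiency = (40487 / 43805) * 100
Efficiency = 0.9243 * 100 = 92.43%


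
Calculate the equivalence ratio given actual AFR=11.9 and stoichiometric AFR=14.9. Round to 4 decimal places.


phi = AFR_stoich / AFR_actual
phi = 14.9 / 11.9 = 1.2521


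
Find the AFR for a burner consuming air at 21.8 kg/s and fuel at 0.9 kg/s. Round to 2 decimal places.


AFR = m_air / m_fuel
AFR = 21.8 / 0.9 = 24.22


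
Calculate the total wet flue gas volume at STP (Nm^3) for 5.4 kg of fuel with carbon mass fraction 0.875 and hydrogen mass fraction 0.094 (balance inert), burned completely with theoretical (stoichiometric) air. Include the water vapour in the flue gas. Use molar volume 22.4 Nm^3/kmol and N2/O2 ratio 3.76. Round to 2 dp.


Per kg fuel: CO2 = (C/12 kmol)*22.4 = (0.875/12)*22.4 = 1.63333 Nm^3
Per kg fuel: H2O = (H/2 kmol)*22.4 = (0.094/2)*22.4 = 1.05280 Nm^3
O2 needed per kg fuel = C/12 + H/4 = 0.875/12 + 0.094/4 = 0.09641667 kmol
Per kg fuel: N2 = O2*3.76*22.4 = 0.09641667*3.76*22.4 = 8.12060 Nm^3
Total per kg = 1.63333 + 1.05280 + 8.12060 = 10.80673 Nm^3
Total = 10.80673 * 5.4 = 58.36 Nm^3


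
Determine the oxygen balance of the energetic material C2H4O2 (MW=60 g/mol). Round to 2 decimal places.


OB = -1600 * (2C + H/2 - O) / MW
Inner = 2*2 + 4/2 - 2 = 4.00
OB = -1600 * 4.00 / 60 = -106.67%


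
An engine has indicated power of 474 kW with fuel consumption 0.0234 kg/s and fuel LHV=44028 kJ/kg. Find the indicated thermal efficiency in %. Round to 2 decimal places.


eta_ith = (IP / (mf * LHV)) * 100
Denominator = 0.0234 * 44028 = 1030.2552 kW
eta_ith = (474 / 1030.2552) * 100 = 46.01%


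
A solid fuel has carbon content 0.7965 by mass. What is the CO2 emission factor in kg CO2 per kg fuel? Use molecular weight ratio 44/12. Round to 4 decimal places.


EF = C_frac * (M_CO2 / M_C)
EF = 0.7965 * (44/12)
EF = 0.7965 * 3.666667 = 2.9205 kg_CO2/kg_fuel


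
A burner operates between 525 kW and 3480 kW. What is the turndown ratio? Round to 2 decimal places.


TDR = Q_max / Q_min
TDR = 3480 / 525 = 6.63


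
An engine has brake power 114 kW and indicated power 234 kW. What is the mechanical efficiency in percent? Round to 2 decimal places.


eta_mech = (BP / IP) * 100
Ratio = 114 / 234 = 0.4872
eta_mech = 0.4872 * 100 = 48.72%


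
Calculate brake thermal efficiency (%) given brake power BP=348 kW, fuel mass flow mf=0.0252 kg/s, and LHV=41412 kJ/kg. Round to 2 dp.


eta_BTE = (BP / (mf * LHV)) * 100
Denominator = 0.0252 * 41412 = 1043.5824 kW
eta_BTE = (348 / 1043.5824) * 100 = 33.35%


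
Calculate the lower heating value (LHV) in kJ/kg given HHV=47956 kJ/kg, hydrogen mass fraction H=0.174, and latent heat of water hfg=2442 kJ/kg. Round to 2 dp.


LHV = HHV - hfg * 9 * H
Water correction = 2442 * 9 * 0.174 = 3824.172 kJ/kg
LHV = 47956 - 3824.172 = 44131.83 kJ/kg


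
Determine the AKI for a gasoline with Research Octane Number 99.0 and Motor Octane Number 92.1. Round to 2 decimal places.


AKI = (RON + MON) / 2
AKI = (99.0 + 92.1) / 2
AKI = 191.1 / 2 = 95.55


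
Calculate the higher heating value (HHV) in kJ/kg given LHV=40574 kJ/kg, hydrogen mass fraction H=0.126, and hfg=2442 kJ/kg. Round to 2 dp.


HHV = LHV + hfg * 9 * H
Water addition = 2442 * 9 * 0.126 = 2769.228 kJ/kg
HHV = 40574 + 2769.228 = 43343.23 kJ/kg


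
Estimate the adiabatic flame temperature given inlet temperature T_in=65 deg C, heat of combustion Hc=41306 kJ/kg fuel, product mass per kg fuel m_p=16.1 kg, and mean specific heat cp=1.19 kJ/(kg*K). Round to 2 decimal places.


T_ad = T_in + Hc / (m_p * cp)
Denominator = 16.1 * 1.19 = 19.1590
Temperature rise = 41306 / 19.1590 = 2155.96 K
T_ad = 65 + 2155.96 = 2220.96 deg C


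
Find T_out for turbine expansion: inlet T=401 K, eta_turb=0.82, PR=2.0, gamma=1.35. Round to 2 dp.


T_out = T_in * (1 - eta * (1 - PR^(-(gamma-1)/gamma)))
Exponent = -(1.35-1)/1.35 = -0.25925926
PR^exp = 2.0^(-0.25925926) = 0.83551680
Factor = 1 - 0.82*(1 - 0.83551680) = 0.86512378
T_out = 401 * 0.86512378 = 346.91 K


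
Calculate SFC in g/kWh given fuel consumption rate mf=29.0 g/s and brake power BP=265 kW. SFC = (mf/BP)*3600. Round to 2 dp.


SFC = (mf / BP) * 3600
Rate = 29.0 / 265 = 0.109434 g/(s*kW)
SFC = 0.109434 * 3600 = 393.96 g/kWh


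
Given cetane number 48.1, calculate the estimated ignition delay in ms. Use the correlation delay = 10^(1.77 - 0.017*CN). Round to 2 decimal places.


delay = 10^(1.77 - 0.017*CN)
Exponent = 1.77 - 0.017*48.1 = 0.9523
delay = 10^0.9523 = 8.96 ms


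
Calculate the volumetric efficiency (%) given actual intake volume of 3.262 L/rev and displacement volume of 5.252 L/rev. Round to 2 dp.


eta_v = (V_actual / V_disp) * 100
Ratio = 3.262 / 5.252 = 0.6211
eta_v = 0.6211 * 100 = 62.11%


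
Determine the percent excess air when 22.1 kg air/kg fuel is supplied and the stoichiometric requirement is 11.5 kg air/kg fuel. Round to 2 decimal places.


Excess air = actual - stoichiometric = 22.1 - 11.5 = 10.60 kg/kg fuel
Excess air % = (excess / stoich) * 100 = (10.60 / 11.5) * 100 = 92.17%


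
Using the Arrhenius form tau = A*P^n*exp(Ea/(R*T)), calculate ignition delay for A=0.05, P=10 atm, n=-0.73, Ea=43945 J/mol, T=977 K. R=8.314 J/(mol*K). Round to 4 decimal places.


tau = A * P^n * exp(Ea/(R*T))
P^n = 10^(-0.73) = 0.18620871
Ea/(R*T) = 43945/(8.314*977) = 5.410095
exp(Ea/(R*T)) = 223.652816
tau = 0.05 * 0.18620871 * 223.652816 = 2.0823 ms


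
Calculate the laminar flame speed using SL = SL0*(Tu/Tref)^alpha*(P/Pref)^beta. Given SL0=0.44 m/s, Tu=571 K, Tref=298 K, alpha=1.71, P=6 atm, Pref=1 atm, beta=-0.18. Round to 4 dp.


SL = SL0 * (Tu/Tref)^alpha * (P/Pref)^beta
T ratio = 571/298 = 1.91610738
(T ratio)^alpha = 1.91610738^1.71 = 3.040450
(P/Pref)^beta = 6^(-0.18) = 0.724324
SL = 0.44 * 3.040450 * 0.724324 = 0.9690 m/s


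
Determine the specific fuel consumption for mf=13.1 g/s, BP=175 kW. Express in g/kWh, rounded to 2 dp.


SFC = (mf / BP) * 3600
Rate = 13.1 / 175 = 0.074857 g/(s*kW)
SFC = 0.074857 * 3600 = 269.49 g/kWh


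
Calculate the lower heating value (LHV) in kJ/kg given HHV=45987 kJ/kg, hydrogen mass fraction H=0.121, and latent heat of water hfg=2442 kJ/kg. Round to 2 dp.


LHV = HHV - hfg * 9 * H
Water correction = 2442 * 9 * 0.121 = 2659.338 kJ/kg
LHV = 45987 - 2659.338 = 43327.66 kJ/kg


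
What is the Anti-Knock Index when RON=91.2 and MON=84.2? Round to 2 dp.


AKI = (RON + MON) / 2
AKI = (91.2 + 84.2) / 2
AKI = 175.4 / 2 = 87.70


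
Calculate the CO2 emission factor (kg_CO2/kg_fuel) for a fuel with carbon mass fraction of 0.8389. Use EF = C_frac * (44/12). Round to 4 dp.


EF = C_frac * (M_CO2 / M_C)
EF = 0.8389 * (44/12)
EF = 0.8389 * 3.666667 = 3.0760 kg_CO2/kg_fuel


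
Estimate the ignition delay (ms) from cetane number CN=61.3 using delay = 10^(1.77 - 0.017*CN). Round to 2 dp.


delay = 10^(1.77 - 0.017*CN)
Exponent = 1.77 - 0.017*61.3 = 0.7279
delay = 10^0.7279 = 5.34 ms


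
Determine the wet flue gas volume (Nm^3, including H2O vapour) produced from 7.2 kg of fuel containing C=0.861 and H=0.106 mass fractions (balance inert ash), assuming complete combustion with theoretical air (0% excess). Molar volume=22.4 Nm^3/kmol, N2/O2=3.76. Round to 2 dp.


Per kg fuel: CO2 = (C/12 kmol)*22.4 = (0.861/12)*22.4 = 1.60720 Nm^3
Per kg fuel: H2O = (H/2 kmol)*22.4 = (0.106/2)*22.4 = 1.18720 Nm^3
O2 needed per kg fuel = C/12 + H/4 = 0.861/12 + 0.106/4 = 0.09825000 kmol
Per kg fuel: N2 = O2*3.76*22.4 = 0.09825000*3.76*22.4 = 8.27501 Nm^3
Total per kg = 1.60720 + 1.18720 + 8.27501 = 11.06941 Nm^3
Total = 11.06941 * 7.2 = 79.70 Nm^3


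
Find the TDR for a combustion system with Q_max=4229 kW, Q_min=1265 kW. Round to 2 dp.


TDR = Q_max / Q_min
TDR = 4229 / 1265 = 3.34


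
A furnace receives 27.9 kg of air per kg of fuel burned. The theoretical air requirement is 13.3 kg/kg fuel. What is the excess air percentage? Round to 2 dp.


Excess air = actual - stoichiometric = 27.9 - 13.3 = 14.60 kg/kg fuel
Excess air % = (excess / stoich) * 100 = (14.60 / 13.3) * 100 = 109.77%


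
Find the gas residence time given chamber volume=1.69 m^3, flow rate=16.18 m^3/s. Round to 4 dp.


tau = V / Q_flow
tau = 1.69 / 16.18 = 0.1044 s


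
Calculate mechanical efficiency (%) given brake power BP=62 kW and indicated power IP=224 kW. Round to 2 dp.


eta_mech = (BP / IP) * 100
Ratio = 62 / 224 = 0.2768
eta_mech = 0.2768 * 100 = 27.68%


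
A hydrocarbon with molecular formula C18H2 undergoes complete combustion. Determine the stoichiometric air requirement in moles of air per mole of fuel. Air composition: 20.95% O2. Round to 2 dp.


Balanced combustion: C18H2 + 18.5 O2 -> 18 CO2 + 1 H2O
O2 needed = C + H/4 = 18 + 2/4 = 18.50 moles
Air moles = O2 / 0.2095 = 18.50 / 0.2095 = 88.31 moles air


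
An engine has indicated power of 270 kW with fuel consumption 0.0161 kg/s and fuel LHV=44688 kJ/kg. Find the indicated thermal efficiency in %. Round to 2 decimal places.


eta_ith = (IP / (mf * LHV)) * 100
Denominator = 0.0161 * 44688 = 719.4768 kW
eta_ith = (270 / 719.4768) * 100 = 37.53%


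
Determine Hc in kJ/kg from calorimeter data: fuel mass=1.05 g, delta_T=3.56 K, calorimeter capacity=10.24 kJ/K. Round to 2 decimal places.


Hc = C_cal * delta_T / m_fuel
Q_released = 10.24 * 3.56 = 36.4544 kJ
m_fuel = 1.05 g = 1.05/1000 kg = 0.001050 kg
Hc = 36.4544 / 0.001050 = 34718.48 kJ/kg


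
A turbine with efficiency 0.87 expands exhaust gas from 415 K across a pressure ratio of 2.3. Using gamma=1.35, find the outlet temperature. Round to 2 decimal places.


T_out = T_in * (1 - eta * (1 - PR^(-(gamma-1)/gamma)))
Exponent = -(1.35-1)/1.35 = -0.25925926
PR^exp = 2.3^(-0.25925926) = 0.80578413
Factor = 1 - 0.87*(1 - 0.80578413) = 0.83103219
T_out = 415 * 0.83103219 = 344.88 K


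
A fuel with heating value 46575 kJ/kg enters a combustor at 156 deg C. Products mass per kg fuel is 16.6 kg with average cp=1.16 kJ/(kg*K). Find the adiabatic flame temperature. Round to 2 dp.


T_ad = T_in + Hc / (m_p * cp)
Denominator = 16.6 * 1.16 = 19.2560
Temperature rise = 46575 / 19.2560 = 2418.73 K
T_ad = 156 + 2418.73 = 2574.73 deg C


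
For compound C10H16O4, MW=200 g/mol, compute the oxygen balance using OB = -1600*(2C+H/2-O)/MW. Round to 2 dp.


OB = -1600 * (2C + H/2 - O) / MW
Inner = 2*10 + 16/2 - 4 = 24.00
OB = -1600 * 24.00 / 200 = -192.00%


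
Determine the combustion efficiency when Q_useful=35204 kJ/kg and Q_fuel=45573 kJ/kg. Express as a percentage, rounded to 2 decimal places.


Efficiency = (Q_useful / Q_fuel) * 100
Efficiency = (35204 / 45573) * 100
Efficiency = 0.7725 * 100 = 77.25%


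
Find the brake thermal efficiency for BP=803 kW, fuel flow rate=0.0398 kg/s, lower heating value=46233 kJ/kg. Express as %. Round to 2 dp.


eta_BTE = (BP / (mf * LHV)) * 100
Denominator = 0.0398 * 46233 = 1840.0734 kW
eta_BTE = (803 / 1840.0734) * 100 = 43.64%


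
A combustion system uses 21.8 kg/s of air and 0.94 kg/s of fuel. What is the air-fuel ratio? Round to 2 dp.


AFR = m_air / m_fuel
AFR = 21.8 / 0.94 = 23.19


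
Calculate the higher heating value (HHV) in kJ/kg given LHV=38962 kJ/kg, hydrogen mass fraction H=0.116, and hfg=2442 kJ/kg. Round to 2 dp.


HHV = LHV + hfg * 9 * H
Water addition = 2442 * 9 * 0.116 = 2549.448 kJ/kg
HHV = 38962 + 2549.448 = 41511.45 kJ/kg


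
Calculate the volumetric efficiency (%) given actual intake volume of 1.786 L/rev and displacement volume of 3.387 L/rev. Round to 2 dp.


eta_v = (V_actual / V_disp) * 100
Ratio = 1.786 / 3.387 = 0.5273
eta_v = 0.5273 * 100 = 52.73%


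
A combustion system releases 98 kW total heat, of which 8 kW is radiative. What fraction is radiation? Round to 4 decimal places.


f_rad = Q_rad / Q_total
f_rad = 8 / 98 = 0.0816


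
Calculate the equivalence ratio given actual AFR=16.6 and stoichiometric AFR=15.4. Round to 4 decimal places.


phi = AFR_stoich / AFR_actual
phi = 15.4 / 16.6 = 0.9277


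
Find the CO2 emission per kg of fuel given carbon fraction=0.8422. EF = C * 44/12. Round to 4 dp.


EF = C_frac * (M_CO2 / M_C)
EF = 0.8422 * (44/12)
EF = 0.8422 * 3.666667 = 3.0881 kg_CO2/kg_fuel


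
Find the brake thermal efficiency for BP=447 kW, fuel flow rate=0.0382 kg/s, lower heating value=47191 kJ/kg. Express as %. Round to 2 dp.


eta_BTE = (BP / (mf * LHV)) * 100
Denominator = 0.0382 * 47191 = 1802.6962 kW
eta_BTE = (447 / 1802.6962) * 100 = 24.80%


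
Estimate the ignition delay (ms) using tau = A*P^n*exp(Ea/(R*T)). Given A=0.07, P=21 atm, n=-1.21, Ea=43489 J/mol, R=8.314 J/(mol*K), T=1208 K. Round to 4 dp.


tau = A * P^n * exp(Ea/(R*T))
P^n = 21^(-1.21) = 0.02512550
Ea/(R*T) = 43489/(8.314*1208) = 4.330145
exp(Ea/(R*T)) = 75.955320
tau = 0.07 * 0.02512550 * 75.955320 = 0.1336 ms


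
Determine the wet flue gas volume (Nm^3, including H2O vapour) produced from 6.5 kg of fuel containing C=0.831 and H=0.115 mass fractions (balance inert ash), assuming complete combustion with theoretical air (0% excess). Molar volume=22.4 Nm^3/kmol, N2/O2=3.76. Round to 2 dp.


Per kg fuel: CO2 = (C/12 kmol)*22.4 = (0.831/12)*22.4 = 1.55120 Nm^3
Per kg fuel: H2O = (H/2 kmol)*22.4 = (0.115/2)*22.4 = 1.28800 Nm^3
O2 needed per kg fuel = C/12 + H/4 = 0.831/12 + 0.115/4 = 0.09800000 kmol
Per kg fuel: N2 = O2*3.76*22.4 = 0.09800000*3.76*22.4 = 8.25395 Nm^3
Total per kg = 1.55120 + 1.28800 + 8.25395 = 11.09315 Nm^3
Total = 11.09315 * 6.5 = 72.11 Nm^3


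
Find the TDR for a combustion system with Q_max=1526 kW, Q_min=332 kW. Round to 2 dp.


TDR = Q_max / Q_min
TDR = 1526 / 332 = 4.60


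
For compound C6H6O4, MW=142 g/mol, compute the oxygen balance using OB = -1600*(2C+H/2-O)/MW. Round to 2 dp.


OB = -1600 * (2C + H/2 - O) / MW
Inner = 2*6 + 6/2 - 4 = 11.00
OB = -1600 * 11.00 / 142 = -123.94%


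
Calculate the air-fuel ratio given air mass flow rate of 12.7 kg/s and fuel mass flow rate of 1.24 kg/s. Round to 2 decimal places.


AFR = m_air / m_fuel
AFR = 12.7 / 1.24 = 10.24


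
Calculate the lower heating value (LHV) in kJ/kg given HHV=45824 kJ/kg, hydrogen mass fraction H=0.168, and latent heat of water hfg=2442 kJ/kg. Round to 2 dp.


LHV = HHV - hfg * 9 * H
Water correction = 2442 * 9 * 0.168 = 3692.304 kJ/kg
LHV = 45824 - 3692.304 = 42131.70 kJ/kg


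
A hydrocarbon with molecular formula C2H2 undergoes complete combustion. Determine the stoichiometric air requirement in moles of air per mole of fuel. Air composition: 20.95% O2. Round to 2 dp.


Balanced combustion: C2H2 + 2.5 O2 -> 2 CO2 + 1 H2O
O2 needed = C + H/4 = 2 + 2/4 = 2.50 moles
Air moles = O2 / 0.2095 = 2.50 / 0.2095 = 11.93 moles air


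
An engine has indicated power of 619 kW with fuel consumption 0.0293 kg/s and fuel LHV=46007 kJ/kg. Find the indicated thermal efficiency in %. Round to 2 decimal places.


eta_ith = (IP / (mf * LHV)) * 100
Denominator = 0.0293 * 46007 = 1348.0051 kW
eta_ith = (619 / 1348.0051) * 100 = 45.92%


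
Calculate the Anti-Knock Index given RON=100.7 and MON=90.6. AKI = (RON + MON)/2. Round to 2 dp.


AKI = (RON + MON) / 2
AKI = (100.7 + 90.6) / 2
AKI = 191.3 / 2 = 95.65


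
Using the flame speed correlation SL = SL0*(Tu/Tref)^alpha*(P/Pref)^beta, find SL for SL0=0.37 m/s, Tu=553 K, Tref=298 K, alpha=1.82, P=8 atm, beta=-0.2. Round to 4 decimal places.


SL = SL0 * (Tu/Tref)^alpha * (P/Pref)^beta
T ratio = 553/298 = 1.85570470
(T ratio)^alpha = 1.85570470^1.82 = 3.080961
(P/Pref)^beta = 8^(-0.2) = 0.659754
SL = 0.37 * 3.080961 * 0.659754 = 0.7521 m/s
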